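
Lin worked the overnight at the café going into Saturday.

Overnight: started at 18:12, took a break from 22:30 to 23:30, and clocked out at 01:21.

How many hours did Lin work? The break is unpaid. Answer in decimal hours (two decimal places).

6.15 hours

Overnight: 18:12 → midnight = 5 h 48 min; midnight → 01:21 = 1 h 21 min; span 7 h 9 min; less 60 min break → 6 h 9 min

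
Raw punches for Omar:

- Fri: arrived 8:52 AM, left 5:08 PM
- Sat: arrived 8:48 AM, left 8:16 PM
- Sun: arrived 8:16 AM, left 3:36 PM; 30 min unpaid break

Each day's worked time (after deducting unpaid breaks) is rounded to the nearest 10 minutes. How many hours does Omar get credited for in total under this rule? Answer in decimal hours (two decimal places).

26.67 hours

Fri: 8:52 AM–5:08 PM = 8 h 16 min → rounds to 8 h 20 min
Sat: 8:48 AM–8:16 PM = 11 h 28 min → rounds to 11 h 30 min
Sun: 8:16 AM–3:36 PM = 7 h 20 min − 30 min = 6 h 50 min → rounds to 6 h 50 min
Total credited: 26 h 40 min.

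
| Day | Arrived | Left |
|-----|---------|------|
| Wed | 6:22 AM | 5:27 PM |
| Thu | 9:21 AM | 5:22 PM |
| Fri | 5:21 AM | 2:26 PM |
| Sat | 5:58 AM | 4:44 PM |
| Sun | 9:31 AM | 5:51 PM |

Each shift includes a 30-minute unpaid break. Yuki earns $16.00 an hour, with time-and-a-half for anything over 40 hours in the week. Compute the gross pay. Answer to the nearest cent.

$754.80

Wed: 6:22 AM–5:27 PM = 11 h 5 min; less 30 min break → 10 h 35 min
Thu: 9:21 AM–5:22 PM = 8 h 1 min; less 30 min break → 7 h 31 min
Fri: 5:21 AM–2:26 PM = 9 h 5 min; less 30 min break → 8 h 35 min
Sat: 5:58 AM–4:44 PM = 10 h 46 min; less 30 min break → 10 h 16 min
Sun: 9:31 AM–5:51 PM = 8 h 20 min; less 30 min break → 7 h 50 min
Total worked: 44 h 47 min = 2687 min.
Regular 40 h 0 min = 2400 min at $16.00/h; overtime 4 h 47 min = 287 min at $24.00/h.
Pay = (2400 × $16.00 + 287 × $24.00) ÷ 60 = $754.80.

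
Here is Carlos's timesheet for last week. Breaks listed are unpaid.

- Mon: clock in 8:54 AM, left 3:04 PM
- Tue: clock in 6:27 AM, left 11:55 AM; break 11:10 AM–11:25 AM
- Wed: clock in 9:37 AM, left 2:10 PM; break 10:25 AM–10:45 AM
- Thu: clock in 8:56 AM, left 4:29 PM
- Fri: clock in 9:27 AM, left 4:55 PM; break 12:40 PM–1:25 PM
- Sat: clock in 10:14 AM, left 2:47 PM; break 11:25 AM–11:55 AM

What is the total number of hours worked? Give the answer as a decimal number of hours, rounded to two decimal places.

Mon: 8:54 AM–3:04 PM = 6 h 10 min
Tue: 6:27 AM–11:55 AM = 5 h 28 min; less 15 min break → 5 h 13 min
Wed: 9:37 AM–2:10 PM = 4 h 33 min; less 20 min break → 4 h 13 min
Thu: 8:56 AM–4:29 PM = 7 h 33 min
Fri: 9:27 AM–4:55 PM = 7 h 28 min; less 45 min break → 6 h 43 min
Sat: 10:14 AM–2:47 PM = 4 h 33 min; less 30 min break → 4 h 3 min
Total: 6 h 10 min + 5 h 13 min + 4 h 13 min + 7 h 33 min + 6 h 43 min + 4 h 3 min = 33 h 55 min.

33.92 hours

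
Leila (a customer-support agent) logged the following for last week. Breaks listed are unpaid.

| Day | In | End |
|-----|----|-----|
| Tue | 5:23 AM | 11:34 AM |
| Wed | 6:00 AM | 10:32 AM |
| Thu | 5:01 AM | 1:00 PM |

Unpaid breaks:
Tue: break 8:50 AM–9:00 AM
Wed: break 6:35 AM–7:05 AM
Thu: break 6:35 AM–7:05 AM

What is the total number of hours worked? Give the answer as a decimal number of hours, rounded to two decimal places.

17.53 hours

Tue: 5:23 AM–11:34 AM = 6 h 11 min; less 10 min break → 6 h 1 min
Wed: 6:00 AM–10:32 AM = 4 h 32 min; less 30 min break → 4 h 2 min
Thu: 5:01 AM–1:00 PM = 7 h 59 min; less 30 min break → 7 h 29 min
Total: 6 h 1 min + 4 h 2 min + 7 h 29 min = 17 h 32 min.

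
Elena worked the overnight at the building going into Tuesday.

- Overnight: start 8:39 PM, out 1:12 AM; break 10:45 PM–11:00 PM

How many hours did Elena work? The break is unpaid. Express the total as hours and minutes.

4 h 18 min

Overnight: 8:39 PM → midnight = 3 h 21 min; midnight → 1:12 AM = 1 h 12 min; span 4 h 33 min; less 15 min break → 4 h 18 min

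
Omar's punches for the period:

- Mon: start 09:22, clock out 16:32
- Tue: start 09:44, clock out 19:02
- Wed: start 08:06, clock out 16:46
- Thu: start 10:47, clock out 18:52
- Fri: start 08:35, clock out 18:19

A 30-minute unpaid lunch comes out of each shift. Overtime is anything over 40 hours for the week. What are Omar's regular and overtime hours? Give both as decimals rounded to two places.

Mon: 09:22–16:32 = 7 h 10 min; less 30 min break → 6 h 40 min
Tue: 09:44–19:02 = 9 h 18 min; less 30 min break → 8 h 48 min
Wed: 08:06–16:46 = 8 h 40 min; less 30 min break → 8 h 10 min
Thu: 10:47–18:52 = 8 h 5 min; less 30 min break → 7 h 35 min
Fri: 08:35–18:19 = 9 h 44 min; less 30 min break → 9 h 14 min
Total worked: 40 h 27 min = 40.45 h.
Threshold 40 h → overtime 0 h 27 min, regular 40 h 0 min.

Regular 40.00 hours, overtime 0.45 hours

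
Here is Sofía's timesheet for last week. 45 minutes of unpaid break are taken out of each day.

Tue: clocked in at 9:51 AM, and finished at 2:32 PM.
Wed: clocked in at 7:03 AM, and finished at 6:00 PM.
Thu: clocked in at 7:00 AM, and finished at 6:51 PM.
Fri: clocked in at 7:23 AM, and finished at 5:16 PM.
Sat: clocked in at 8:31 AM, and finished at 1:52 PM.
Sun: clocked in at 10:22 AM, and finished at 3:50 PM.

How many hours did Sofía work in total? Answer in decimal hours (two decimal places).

Tue: 9:51 AM–2:32 PM = 4 h 41 min; less 45 min break → 3 h 56 min
Wed: 7:03 AM–6:00 PM = 10 h 57 min; less 45 min break → 10 h 12 min
Thu: 7:00 AM–6:51 PM = 11 h 51 min; less 45 min break → 11 h 6 min
Fri: 7:23 AM–5:16 PM = 9 h 53 min; less 45 min break → 9 h 8 min
Sat: 8:31 AM–1:52 PM = 5 h 21 min; less 45 min break → 4 h 36 min
Sun: 10:22 AM–3:50 PM = 5 h 28 min; less 45 min break → 4 h 43 min
Total: 3 h 56 min + 10 h 12 min + 11 h 6 min + 9 h 8 min + 4 h 36 min + 4 h 43 min = 43 h 41 min.

43.68 hours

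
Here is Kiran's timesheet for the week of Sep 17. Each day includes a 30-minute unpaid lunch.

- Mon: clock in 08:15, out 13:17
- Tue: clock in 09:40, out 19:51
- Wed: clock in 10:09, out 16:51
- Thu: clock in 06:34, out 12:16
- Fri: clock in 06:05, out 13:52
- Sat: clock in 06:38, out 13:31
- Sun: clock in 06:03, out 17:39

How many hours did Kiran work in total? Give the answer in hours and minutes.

50 h 23 min

Mon: 08:15–13:17 = 5 h 2 min; less 30 min break → 4 h 32 min
Tue: 09:40–19:51 = 10 h 11 min; less 30 min break → 9 h 41 min
Wed: 10:09–16:51 = 6 h 42 min; less 30 min break → 6 h 12 min
Thu: 06:34–12:16 = 5 h 42 min; less 30 min break → 5 h 12 min
Fri: 06:05–13:52 = 7 h 47 min; less 30 min break → 7 h 17 min
Sat: 06:38–13:31 = 6 h 53 min; less 30 min break → 6 h 23 min
Sun: 06:03–17:39 = 11 h 36 min; less 30 min break → 11 h 6 min
Total: 4 h 32 min + 9 h 41 min + 6 h 12 min + 5 h 12 min + 7 h 17 min + 6 h 23 min + 11 h 6 min = 50 h 23 min.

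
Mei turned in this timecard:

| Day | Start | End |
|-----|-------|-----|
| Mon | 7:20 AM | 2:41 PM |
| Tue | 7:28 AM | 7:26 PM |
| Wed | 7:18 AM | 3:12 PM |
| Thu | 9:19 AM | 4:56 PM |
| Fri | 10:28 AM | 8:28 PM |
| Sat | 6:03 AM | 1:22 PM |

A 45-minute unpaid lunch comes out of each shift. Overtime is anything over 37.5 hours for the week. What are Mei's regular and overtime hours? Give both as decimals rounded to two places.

Regular 37.50 hours, overtime 10.15 hours

Mon: 7:20 AM–2:41 PM = 7 h 21 min; less 45 min break → 6 h 36 min
Tue: 7:28 AM–7:26 PM = 11 h 58 min; less 45 min break → 11 h 13 min
Wed: 7:18 AM–3:12 PM = 7 h 54 min; less 45 min break → 7 h 9 min
Thu: 9:19 AM–4:56 PM = 7 h 37 min; less 45 min break → 6 h 52 min
Fri: 10:28 AM–8:28 PM = 10 h 0 min; less 45 min break → 9 h 15 min
Sat: 6:03 AM–1:22 PM = 7 h 19 min; less 45 min break → 6 h 34 min
Total worked: 47 h 39 min = 47.65 h.
Threshold 37.5 h → overtime 10 h 9 min, regular 37 h 30 min.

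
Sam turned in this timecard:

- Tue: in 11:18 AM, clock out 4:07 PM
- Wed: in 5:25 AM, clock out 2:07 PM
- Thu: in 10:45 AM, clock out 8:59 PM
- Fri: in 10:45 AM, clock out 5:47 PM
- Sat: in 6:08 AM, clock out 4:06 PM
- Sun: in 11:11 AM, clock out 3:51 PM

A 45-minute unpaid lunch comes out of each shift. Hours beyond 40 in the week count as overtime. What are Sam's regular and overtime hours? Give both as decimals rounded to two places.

Regular 40.00 hours, overtime 0.92 hours

Tue: 11:18 AM–4:07 PM = 4 h 49 min; less 45 min break → 4 h 4 min
Wed: 5:25 AM–2:07 PM = 8 h 42 min; less 45 min break → 7 h 57 min
Thu: 10:45 AM–8:59 PM = 10 h 14 min; less 45 min break → 9 h 29 min
Fri: 10:45 AM–5:47 PM = 7 h 2 min; less 45 min break → 6 h 17 min
Sat: 6:08 AM–4:06 PM = 9 h 58 min; less 45 min break → 9 h 13 min
Sun: 11:11 AM–3:51 PM = 4 h 40 min; less 45 min break → 3 h 55 min
Total worked: 40 h 55 min = 40.92 h.
Threshold 40 h → overtime 0 h 55 min, regular 40 h 0 min.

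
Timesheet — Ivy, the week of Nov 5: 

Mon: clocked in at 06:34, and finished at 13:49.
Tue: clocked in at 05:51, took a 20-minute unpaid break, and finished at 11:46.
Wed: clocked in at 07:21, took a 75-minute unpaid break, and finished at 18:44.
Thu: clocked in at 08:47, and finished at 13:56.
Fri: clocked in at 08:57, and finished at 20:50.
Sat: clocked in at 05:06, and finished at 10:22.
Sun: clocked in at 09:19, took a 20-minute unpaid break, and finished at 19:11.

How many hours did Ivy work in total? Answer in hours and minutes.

Mon: 06:34–13:49 = 7 h 15 min
Tue: 05:51–11:46 = 5 h 55 min; less 20 min break → 5 h 35 min
Wed: 07:21–18:44 = 11 h 23 min; less 75 min break → 10 h 8 min
Thu: 08:47–13:56 = 5 h 9 min
Fri: 08:57–20:50 = 11 h 53 min
Sat: 05:06–10:22 = 5 h 16 min
Sun: 09:19–19:11 = 9 h 52 min; less 20 min break → 9 h 32 min
Total: 7 h 15 min + 5 h 35 min + 10 h 8 min + 5 h 9 min + 11 h 53 min + 5 h 16 min + 9 h 32 min = 54 h 48 min.

54 h 48 min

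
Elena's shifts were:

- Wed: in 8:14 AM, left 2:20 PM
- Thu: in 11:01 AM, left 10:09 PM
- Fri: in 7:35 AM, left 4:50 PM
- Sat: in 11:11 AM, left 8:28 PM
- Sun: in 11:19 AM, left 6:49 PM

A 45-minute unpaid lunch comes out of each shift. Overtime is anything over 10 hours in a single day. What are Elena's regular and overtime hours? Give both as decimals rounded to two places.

Wed: 8:14 AM–2:20 PM = 6 h 6 min; less 45 min break → 5 h 21 min
Thu: 11:01 AM–10:09 PM = 11 h 8 min; less 45 min break → 10 h 23 min
Fri: 7:35 AM–4:50 PM = 9 h 15 min; less 45 min break → 8 h 30 min
Sat: 11:11 AM–8:28 PM = 9 h 17 min; less 45 min break → 8 h 32 min
Sun: 11:19 AM–6:49 PM = 7 h 30 min; less 45 min break → 6 h 45 min
Wed reg 5 h 21 min / OT 0 h 0 min; Thu reg 10 h 0 min / OT 0 h 23 min; Fri reg 8 h 30 min / OT 0 h 0 min; Sat reg 8 h 32 min / OT 0 h 0 min; Sun reg 6 h 45 min / OT 0 h 0 min.
Totals: regular 39 h 8 min, overtime 0 h 23 min.

Regular 39.13 hours, overtime 0.38 hours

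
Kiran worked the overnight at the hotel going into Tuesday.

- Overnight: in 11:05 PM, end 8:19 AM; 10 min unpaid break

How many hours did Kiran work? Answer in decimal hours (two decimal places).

Overnight: 11:05 PM → midnight = 0 h 55 min; midnight → 8:19 AM = 8 h 19 min; span 9 h 14 min; less 10 min break → 9 h 4 min

9.07 hours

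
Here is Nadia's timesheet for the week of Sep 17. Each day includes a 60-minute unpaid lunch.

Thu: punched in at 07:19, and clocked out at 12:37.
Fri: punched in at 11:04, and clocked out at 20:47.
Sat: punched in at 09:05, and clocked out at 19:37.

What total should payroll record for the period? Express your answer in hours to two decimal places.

Thu: 07:19–12:37 = 5 h 18 min; less 60 min break → 4 h 18 min
Fri: 11:04–20:47 = 9 h 43 min; less 60 min break → 8 h 43 min
Sat: 09:05–19:37 = 10 h 32 min; less 60 min break → 9 h 32 min
Total: 4 h 18 min + 8 h 43 min + 9 h 32 min = 22 h 33 min.

22.55 hours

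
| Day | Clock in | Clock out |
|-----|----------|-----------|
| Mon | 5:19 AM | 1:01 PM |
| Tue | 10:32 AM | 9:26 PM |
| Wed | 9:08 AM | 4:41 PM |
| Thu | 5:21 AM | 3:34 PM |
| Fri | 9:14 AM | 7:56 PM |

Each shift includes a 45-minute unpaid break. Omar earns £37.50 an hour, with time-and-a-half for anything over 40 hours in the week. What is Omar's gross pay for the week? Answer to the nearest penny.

£1686.56

Mon: 5:19 AM–1:01 PM = 7 h 42 min; less 45 min break → 6 h 57 min
Tue: 10:32 AM–9:26 PM = 10 h 54 min; less 45 min break → 10 h 9 min
Wed: 9:08 AM–4:41 PM = 7 h 33 min; less 45 min break → 6 h 48 min
Thu: 5:21 AM–3:34 PM = 10 h 13 min; less 45 min break → 9 h 28 min
Fri: 9:14 AM–7:56 PM = 10 h 42 min; less 45 min break → 9 h 57 min
Total worked: 43 h 19 min = 2599 min.
Regular 40 h 0 min = 2400 min at £37.50/h; overtime 3 h 19 min = 199 min at £56.25/h.
Pay = (2400 × £37.50 + 199 × £56.25) ÷ 60 = £1686.56.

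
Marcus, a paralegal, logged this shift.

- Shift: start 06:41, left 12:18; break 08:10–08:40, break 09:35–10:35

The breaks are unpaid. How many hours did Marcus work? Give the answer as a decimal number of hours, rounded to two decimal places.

4.12 hours

Shift: 06:41–12:18 = 5 h 37 min; less 90 min break → 4 h 7 min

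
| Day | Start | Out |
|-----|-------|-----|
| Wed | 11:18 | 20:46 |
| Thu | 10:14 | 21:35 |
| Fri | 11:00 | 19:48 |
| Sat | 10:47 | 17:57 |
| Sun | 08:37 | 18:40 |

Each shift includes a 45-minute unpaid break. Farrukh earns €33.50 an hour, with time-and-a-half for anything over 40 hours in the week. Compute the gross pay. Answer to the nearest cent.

€1494.94

Wed: 11:18–20:46 = 9 h 28 min; less 45 min break → 8 h 43 min
Thu: 10:14–21:35 = 11 h 21 min; less 45 min break → 10 h 36 min
Fri: 11:00–19:48 = 8 h 48 min; less 45 min break → 8 h 3 min
Sat: 10:47–17:57 = 7 h 10 min; less 45 min break → 6 h 25 min
Sun: 08:37–18:40 = 10 h 3 min; less 45 min break → 9 h 18 min
Total worked: 43 h 5 min = 2585 min.
Regular 40 h 0 min = 2400 min at €33.50/h; overtime 3 h 5 min = 185 min at €50.25/h.
Pay = (2400 × €33.50 + 185 × €50.25) ÷ 60 = €1494.94.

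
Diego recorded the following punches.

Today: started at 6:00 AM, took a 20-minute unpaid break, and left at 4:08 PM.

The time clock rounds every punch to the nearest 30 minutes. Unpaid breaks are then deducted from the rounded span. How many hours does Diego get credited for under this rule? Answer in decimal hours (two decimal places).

Today: in 6:00 AM→6:00 AM, out 4:08 PM→4:00 PM; 10 h 0 min − 20 min = 9 h 40 min

9.67 hours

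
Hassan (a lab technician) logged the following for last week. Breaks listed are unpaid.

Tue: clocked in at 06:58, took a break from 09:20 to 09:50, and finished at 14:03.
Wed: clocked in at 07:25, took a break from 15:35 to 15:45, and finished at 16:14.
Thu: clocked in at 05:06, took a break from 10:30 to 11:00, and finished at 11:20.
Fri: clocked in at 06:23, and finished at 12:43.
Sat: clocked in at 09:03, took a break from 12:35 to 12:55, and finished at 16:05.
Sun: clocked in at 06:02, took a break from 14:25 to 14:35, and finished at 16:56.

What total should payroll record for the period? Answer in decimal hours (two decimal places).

Tue: 06:58–14:03 = 7 h 5 min; less 30 min break → 6 h 35 min
Wed: 07:25–16:14 = 8 h 49 min; less 10 min break → 8 h 39 min
Thu: 05:06–11:20 = 6 h 14 min; less 30 min break → 5 h 44 min
Fri: 06:23–12:43 = 6 h 20 min
Sat: 09:03–16:05 = 7 h 2 min; less 20 min break → 6 h 42 min
Sun: 06:02–16:56 = 10 h 54 min; less 10 min break → 10 h 44 min
Total: 6 h 35 min + 8 h 39 min + 5 h 44 min + 6 h 20 min + 6 h 42 min + 10 h 44 min = 44 h 44 min.

44.73 hours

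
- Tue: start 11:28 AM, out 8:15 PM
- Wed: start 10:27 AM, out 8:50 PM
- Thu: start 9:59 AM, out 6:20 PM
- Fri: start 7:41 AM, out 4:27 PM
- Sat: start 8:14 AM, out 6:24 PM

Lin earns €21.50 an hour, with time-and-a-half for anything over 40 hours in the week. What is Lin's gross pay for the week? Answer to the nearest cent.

Tue: 11:28 AM–8:15 PM = 8 h 47 min
Wed: 10:27 AM–8:50 PM = 10 h 23 min
Thu: 9:59 AM–6:20 PM = 8 h 21 min
Fri: 7:41 AM–4:27 PM = 8 h 46 min
Sat: 8:14 AM–6:24 PM = 10 h 10 min
Total worked: 46 h 27 min = 2787 min.
Regular 40 h 0 min = 2400 min at €21.50/h; overtime 6 h 27 min = 387 min at €32.25/h.
Pay = (2400 × €21.50 + 387 × €32.25) ÷ 60 = €1068.01.

€1068.01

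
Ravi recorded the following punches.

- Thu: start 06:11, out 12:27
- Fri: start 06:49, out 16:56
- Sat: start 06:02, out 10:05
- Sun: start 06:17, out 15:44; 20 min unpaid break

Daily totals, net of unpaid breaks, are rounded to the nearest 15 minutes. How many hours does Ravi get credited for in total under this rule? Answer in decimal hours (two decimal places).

29.25 hours

Thu: 06:11–12:27 = 6 h 16 min → rounds to 6 h 15 min
Fri: 06:49–16:56 = 10 h 7 min → rounds to 10 h 0 min
Sat: 06:02–10:05 = 4 h 3 min → rounds to 4 h 0 min
Sun: 06:17–15:44 = 9 h 27 min − 20 min = 9 h 7 min → rounds to 9 h 0 min
Total credited: 29 h 15 min.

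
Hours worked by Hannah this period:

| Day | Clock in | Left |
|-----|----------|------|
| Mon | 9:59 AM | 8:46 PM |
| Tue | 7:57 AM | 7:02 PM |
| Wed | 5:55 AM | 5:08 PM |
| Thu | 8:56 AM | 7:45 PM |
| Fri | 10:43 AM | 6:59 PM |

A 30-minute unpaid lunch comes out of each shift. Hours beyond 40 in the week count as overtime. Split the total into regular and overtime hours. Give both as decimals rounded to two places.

Mon: 9:59 AM–8:46 PM = 10 h 47 min; less 30 min break → 10 h 17 min
Tue: 7:57 AM–7:02 PM = 11 h 5 min; less 30 min break → 10 h 35 min
Wed: 5:55 AM–5:08 PM = 11 h 13 min; less 30 min break → 10 h 43 min
Thu: 8:56 AM–7:45 PM = 10 h 49 min; less 30 min break → 10 h 19 min
Fri: 10:43 AM–6:59 PM = 8 h 16 min; less 30 min break → 7 h 46 min
Total worked: 49 h 40 min = 49.67 h.
Threshold 40 h → overtime 9 h 40 min, regular 40 h 0 min.

Regular 40.00 hours, overtime 9.67 hours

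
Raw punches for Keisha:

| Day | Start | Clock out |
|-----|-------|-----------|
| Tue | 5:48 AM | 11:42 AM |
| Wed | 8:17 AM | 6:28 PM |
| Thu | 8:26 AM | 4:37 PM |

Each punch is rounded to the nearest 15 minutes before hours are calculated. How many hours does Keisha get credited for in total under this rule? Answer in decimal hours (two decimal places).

Tue: in 5:48 AM→5:45 AM, out 11:42 AM→11:45 AM; 6 h 0 min
Wed: in 8:17 AM→8:15 AM, out 6:28 PM→6:30 PM; 10 h 15 min
Thu: in 8:26 AM→8:30 AM, out 4:37 PM→4:30 PM; 8 h 0 min
Total credited: 24 h 15 min.

24.25 hours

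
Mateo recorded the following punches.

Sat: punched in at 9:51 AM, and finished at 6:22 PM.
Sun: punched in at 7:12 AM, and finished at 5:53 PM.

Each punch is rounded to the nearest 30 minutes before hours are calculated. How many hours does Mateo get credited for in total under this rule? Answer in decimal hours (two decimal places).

19.50 hours

Sat: in 9:51 AM→10:00 AM, out 6:22 PM→6:30 PM; 8 h 30 min
Sun: in 7:12 AM→7:00 AM, out 5:53 PM→6:00 PM; 11 h 0 min
Total credited: 19 h 30 min.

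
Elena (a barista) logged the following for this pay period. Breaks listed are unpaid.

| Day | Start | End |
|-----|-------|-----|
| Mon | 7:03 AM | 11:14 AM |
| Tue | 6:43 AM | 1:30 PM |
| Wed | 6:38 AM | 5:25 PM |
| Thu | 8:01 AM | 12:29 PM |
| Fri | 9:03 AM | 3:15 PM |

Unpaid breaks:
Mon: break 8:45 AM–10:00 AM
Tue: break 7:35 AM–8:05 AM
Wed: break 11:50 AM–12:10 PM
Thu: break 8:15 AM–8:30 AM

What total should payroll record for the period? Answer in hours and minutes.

30 h 5 min

Mon: 7:03 AM–11:14 AM = 4 h 11 min; less 75 min break → 2 h 56 min
Tue: 6:43 AM–1:30 PM = 6 h 47 min; less 30 min break → 6 h 17 min
Wed: 6:38 AM–5:25 PM = 10 h 47 min; less 20 min break → 10 h 27 min
Thu: 8:01 AM–12:29 PM = 4 h 28 min; less 15 min break → 4 h 13 min
Fri: 9:03 AM–3:15 PM = 6 h 12 min
Total: 2 h 56 min + 6 h 17 min + 10 h 27 min + 4 h 13 min + 6 h 12 min = 30 h 5 min.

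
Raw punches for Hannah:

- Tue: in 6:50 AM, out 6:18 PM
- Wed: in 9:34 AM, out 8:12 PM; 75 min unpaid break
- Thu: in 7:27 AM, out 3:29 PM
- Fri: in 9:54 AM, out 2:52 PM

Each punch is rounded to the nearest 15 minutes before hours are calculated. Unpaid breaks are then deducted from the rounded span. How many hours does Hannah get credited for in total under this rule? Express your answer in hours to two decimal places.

Tue: in 6:50 AM→6:45 AM, out 6:18 PM→6:15 PM; 11 h 30 min
Wed: in 9:34 AM→9:30 AM, out 8:12 PM→8:15 PM; 10 h 45 min − 75 min = 9 h 30 min
Thu: in 7:27 AM→7:30 AM, out 3:29 PM→3:30 PM; 8 h 0 min
Fri: in 9:54 AM→10:00 AM, out 2:52 PM→2:45 PM; 4 h 45 min
Total credited: 33 h 45 min.

33.75 hours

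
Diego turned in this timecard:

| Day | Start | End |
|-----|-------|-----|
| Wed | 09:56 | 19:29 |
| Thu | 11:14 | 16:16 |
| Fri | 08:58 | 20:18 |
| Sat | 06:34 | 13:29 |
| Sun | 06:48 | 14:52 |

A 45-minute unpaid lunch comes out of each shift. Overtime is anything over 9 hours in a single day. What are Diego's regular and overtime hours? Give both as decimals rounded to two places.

Wed: 09:56–19:29 = 9 h 33 min; less 45 min break → 8 h 48 min
Thu: 11:14–16:16 = 5 h 2 min; less 45 min break → 4 h 17 min
Fri: 08:58–20:18 = 11 h 20 min; less 45 min break → 10 h 35 min
Sat: 06:34–13:29 = 6 h 55 min; less 45 min break → 6 h 10 min
Sun: 06:48–14:52 = 8 h 4 min; less 45 min break → 7 h 19 min
Wed reg 8 h 48 min / OT 0 h 0 min; Thu reg 4 h 17 min / OT 0 h 0 min; Fri reg 9 h 0 min / OT 1 h 35 min; Sat reg 6 h 10 min / OT 0 h 0 min; Sun reg 7 h 19 min / OT 0 h 0 min.
Totals: regular 35 h 34 min, overtime 1 h 35 min.

Regular 35.57 hours, overtime 1.58 hours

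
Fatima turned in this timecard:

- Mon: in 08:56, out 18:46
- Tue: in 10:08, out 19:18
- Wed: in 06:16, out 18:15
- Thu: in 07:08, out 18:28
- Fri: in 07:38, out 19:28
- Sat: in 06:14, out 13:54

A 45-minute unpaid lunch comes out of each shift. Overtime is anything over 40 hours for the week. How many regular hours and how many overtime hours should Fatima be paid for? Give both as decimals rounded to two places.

Regular 40.00 hours, overtime 17.32 hours

Mon: 08:56–18:46 = 9 h 50 min; less 45 min break → 9 h 5 min
Tue: 10:08–19:18 = 9 h 10 min; less 45 min break → 8 h 25 min
Wed: 06:16–18:15 = 11 h 59 min; less 45 min break → 11 h 14 min
Thu: 07:08–18:28 = 11 h 20 min; less 45 min break → 10 h 35 min
Fri: 07:38–19:28 = 11 h 50 min; less 45 min break → 11 h 5 min
Sat: 06:14–13:54 = 7 h 40 min; less 45 min break → 6 h 55 min
Total worked: 57 h 19 min = 57.32 h.
Threshold 40 h → overtime 17 h 19 min, regular 40 h 0 min.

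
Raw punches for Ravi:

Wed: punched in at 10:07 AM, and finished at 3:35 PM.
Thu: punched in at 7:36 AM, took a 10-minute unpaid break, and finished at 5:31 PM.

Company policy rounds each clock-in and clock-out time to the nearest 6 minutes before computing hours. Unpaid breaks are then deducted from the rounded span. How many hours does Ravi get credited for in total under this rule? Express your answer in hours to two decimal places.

Wed: in 10:07 AM→10:06 AM, out 3:35 PM→3:36 PM; 5 h 30 min
Thu: in 7:36 AM→7:36 AM, out 5:31 PM→5:30 PM; 9 h 54 min − 10 min = 9 h 44 min
Total credited: 15 h 14 min.

15.23 hours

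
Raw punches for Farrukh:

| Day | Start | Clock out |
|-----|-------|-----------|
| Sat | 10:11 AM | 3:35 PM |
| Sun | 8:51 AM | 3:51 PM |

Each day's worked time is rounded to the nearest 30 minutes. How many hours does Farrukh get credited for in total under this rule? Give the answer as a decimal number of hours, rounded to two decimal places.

12.50 hours

Sat: 10:11 AM–3:35 PM = 5 h 24 min → rounds to 5 h 30 min
Sun: 8:51 AM–3:51 PM = 7 h 0 min → rounds to 7 h 0 min
Total credited: 12 h 30 min.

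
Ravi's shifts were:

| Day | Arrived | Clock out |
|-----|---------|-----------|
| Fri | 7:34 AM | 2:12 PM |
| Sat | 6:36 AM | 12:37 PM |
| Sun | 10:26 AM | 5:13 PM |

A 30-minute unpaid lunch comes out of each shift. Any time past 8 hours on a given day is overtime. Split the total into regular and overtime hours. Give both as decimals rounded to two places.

Fri: 7:34 AM–2:12 PM = 6 h 38 min; less 30 min break → 6 h 8 min
Sat: 6:36 AM–12:37 PM = 6 h 1 min; less 30 min break → 5 h 31 min
Sun: 10:26 AM–5:13 PM = 6 h 47 min; less 30 min break → 6 h 17 min
Fri reg 6 h 8 min / OT 0 h 0 min; Sat reg 5 h 31 min / OT 0 h 0 min; Sun reg 6 h 17 min / OT 0 h 0 min.
Totals: regular 17 h 56 min, overtime 0 h 0 min.

Regular 17.93 hours, overtime 0.00 hours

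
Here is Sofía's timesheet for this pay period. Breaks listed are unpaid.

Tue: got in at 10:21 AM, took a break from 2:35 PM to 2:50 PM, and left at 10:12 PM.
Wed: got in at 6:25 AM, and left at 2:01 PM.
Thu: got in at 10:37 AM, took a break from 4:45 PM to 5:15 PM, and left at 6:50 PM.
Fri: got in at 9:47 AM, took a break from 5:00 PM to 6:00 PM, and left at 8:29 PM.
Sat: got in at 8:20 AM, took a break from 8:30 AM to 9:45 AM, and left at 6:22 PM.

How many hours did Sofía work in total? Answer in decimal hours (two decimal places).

Tue: 10:21 AM–10:12 PM = 11 h 51 min; less 15 min break → 11 h 36 min
Wed: 6:25 AM–2:01 PM = 7 h 36 min
Thu: 10:37 AM–6:50 PM = 8 h 13 min; less 30 min break → 7 h 43 min
Fri: 9:47 AM–8:29 PM = 10 h 42 min; less 60 min break → 9 h 42 min
Sat: 8:20 AM–6:22 PM = 10 h 2 min; less 75 min break → 8 h 47 min
Total: 11 h 36 min + 7 h 36 min + 7 h 43 min + 9 h 42 min + 8 h 47 min = 45 h 24 min.

45.40 hours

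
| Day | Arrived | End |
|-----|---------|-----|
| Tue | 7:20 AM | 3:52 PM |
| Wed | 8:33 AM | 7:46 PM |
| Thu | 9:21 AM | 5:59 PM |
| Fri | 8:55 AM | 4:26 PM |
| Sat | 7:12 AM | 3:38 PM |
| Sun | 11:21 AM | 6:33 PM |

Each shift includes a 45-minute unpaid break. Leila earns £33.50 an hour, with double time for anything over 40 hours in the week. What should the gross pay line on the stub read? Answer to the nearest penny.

£1811.23

Tue: 7:20 AM–3:52 PM = 8 h 32 min; less 45 min break → 7 h 47 min
Wed: 8:33 AM–7:46 PM = 11 h 13 min; less 45 min break → 10 h 28 min
Thu: 9:21 AM–5:59 PM = 8 h 38 min; less 45 min break → 7 h 53 min
Fri: 8:55 AM–4:26 PM = 7 h 31 min; less 45 min break → 6 h 46 min
Sat: 7:12 AM–3:38 PM = 8 h 26 min; less 45 min break → 7 h 41 min
Sun: 11:21 AM–6:33 PM = 7 h 12 min; less 45 min break → 6 h 27 min
Total worked: 47 h 2 min = 2822 min.
Regular 40 h 0 min = 2400 min at £33.50/h; overtime 7 h 2 min = 422 min at £67.00/h.
Pay = (2400 × £33.50 + 422 × £67.00) ÷ 60 = £1811.23.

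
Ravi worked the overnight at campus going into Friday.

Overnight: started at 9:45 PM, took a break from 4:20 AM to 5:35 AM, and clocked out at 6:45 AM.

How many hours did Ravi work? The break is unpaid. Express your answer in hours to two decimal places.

7.75 hours

Overnight: 9:45 PM → midnight = 2 h 15 min; midnight → 6:45 AM = 6 h 45 min; span 9 h 0 min; less 75 min break → 7 h 45 min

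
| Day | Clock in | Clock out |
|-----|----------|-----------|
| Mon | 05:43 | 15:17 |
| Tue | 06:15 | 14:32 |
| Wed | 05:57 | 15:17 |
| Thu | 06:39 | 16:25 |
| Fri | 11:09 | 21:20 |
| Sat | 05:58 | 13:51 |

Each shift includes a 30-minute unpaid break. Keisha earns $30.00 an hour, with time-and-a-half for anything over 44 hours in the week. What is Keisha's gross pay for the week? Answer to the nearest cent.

Mon: 05:43–15:17 = 9 h 34 min; less 30 min break → 9 h 4 min
Tue: 06:15–14:32 = 8 h 17 min; less 30 min break → 7 h 47 min
Wed: 05:57–15:17 = 9 h 20 min; less 30 min break → 8 h 50 min
Thu: 06:39–16:25 = 9 h 46 min; less 30 min break → 9 h 16 min
Fri: 11:09–21:20 = 10 h 11 min; less 30 min break → 9 h 41 min
Sat: 05:58–13:51 = 7 h 53 min; less 30 min break → 7 h 23 min
Total worked: 52 h 1 min = 3121 min.
Regular 44 h 0 min = 2640 min at $30.00/h; overtime 8 h 1 min = 481 min at $45.00/h.
Pay = (2640 × $30.00 + 481 × $45.00) ÷ 60 = $1680.75.

$1680.75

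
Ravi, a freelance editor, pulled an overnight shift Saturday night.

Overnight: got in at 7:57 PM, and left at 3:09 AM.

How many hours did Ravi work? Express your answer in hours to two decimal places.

Overnight: 7:57 PM → midnight = 4 h 3 min; midnight → 3:09 AM = 3 h 9 min; span 7 h 12 min

7.20 hours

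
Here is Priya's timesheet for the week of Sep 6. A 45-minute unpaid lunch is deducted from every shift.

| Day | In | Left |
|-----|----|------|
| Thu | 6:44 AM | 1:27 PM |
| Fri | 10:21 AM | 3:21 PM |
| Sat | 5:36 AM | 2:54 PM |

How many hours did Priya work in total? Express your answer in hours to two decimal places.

18.77 hours

Thu: 6:44 AM–1:27 PM = 6 h 43 min; less 45 min break → 5 h 58 min
Fri: 10:21 AM–3:21 PM = 5 h 0 min; less 45 min break → 4 h 15 min
Sat: 5:36 AM–2:54 PM = 9 h 18 min; less 45 min break → 8 h 33 min
Total: 5 h 58 min + 4 h 15 min + 8 h 33 min = 18 h 46 min.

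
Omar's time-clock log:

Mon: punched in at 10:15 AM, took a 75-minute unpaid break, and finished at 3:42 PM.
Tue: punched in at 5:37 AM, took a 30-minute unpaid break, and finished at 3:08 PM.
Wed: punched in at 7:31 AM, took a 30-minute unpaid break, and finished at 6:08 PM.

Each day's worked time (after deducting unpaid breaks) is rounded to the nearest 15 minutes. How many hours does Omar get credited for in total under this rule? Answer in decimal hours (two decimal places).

23.25 hours

Mon: 10:15 AM–3:42 PM = 5 h 27 min − 75 min = 4 h 12 min → rounds to 4 h 15 min
Tue: 5:37 AM–3:08 PM = 9 h 31 min − 30 min = 9 h 1 min → rounds to 9 h 0 min
Wed: 7:31 AM–6:08 PM = 10 h 37 min − 30 min = 10 h 7 min → rounds to 10 h 0 min
Total credited: 23 h 15 min.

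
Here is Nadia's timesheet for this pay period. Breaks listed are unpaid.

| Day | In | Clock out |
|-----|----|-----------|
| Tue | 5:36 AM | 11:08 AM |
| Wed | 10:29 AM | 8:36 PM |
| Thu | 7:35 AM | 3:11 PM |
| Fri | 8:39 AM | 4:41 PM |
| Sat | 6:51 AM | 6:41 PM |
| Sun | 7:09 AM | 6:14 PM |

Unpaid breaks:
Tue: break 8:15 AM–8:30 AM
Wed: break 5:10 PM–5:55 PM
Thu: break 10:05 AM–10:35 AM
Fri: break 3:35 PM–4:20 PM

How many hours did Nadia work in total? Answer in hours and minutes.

51 h 57 min

Tue: 5:36 AM–11:08 AM = 5 h 32 min; less 15 min break → 5 h 17 min
Wed: 10:29 AM–8:36 PM = 10 h 7 min; less 45 min break → 9 h 22 min
Thu: 7:35 AM–3:11 PM = 7 h 36 min; less 30 min break → 7 h 6 min
Fri: 8:39 AM–4:41 PM = 8 h 2 min; less 45 min break → 7 h 17 min
Sat: 6:51 AM–6:41 PM = 11 h 50 min
Sun: 7:09 AM–6:14 PM = 11 h 5 min
Total: 5 h 17 min + 9 h 22 min + 7 h 6 min + 7 h 17 min + 11 h 50 min + 11 h 5 min = 51 h 57 min.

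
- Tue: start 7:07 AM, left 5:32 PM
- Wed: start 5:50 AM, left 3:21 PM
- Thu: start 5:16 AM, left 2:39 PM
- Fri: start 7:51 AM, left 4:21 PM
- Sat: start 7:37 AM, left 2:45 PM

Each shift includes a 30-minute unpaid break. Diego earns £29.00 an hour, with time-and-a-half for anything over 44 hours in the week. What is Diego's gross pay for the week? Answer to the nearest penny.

Tue: 7:07 AM–5:32 PM = 10 h 25 min; less 30 min break → 9 h 55 min
Wed: 5:50 AM–3:21 PM = 9 h 31 min; less 30 min break → 9 h 1 min
Thu: 5:16 AM–2:39 PM = 9 h 23 min; less 30 min break → 8 h 53 min
Fri: 7:51 AM–4:21 PM = 8 h 30 min; less 30 min break → 8 h 0 min
Sat: 7:37 AM–2:45 PM = 7 h 8 min; less 30 min break → 6 h 38 min
Total worked: 42 h 27 min = 2547 min.
Regular 42 h 27 min = 2547 min at £29.00/h; overtime 0 h 0 min = 0 min at £43.50/h.
Pay = (2547 × £29.00 + 0 × £43.50) ÷ 60 = £1231.05.

£1231.05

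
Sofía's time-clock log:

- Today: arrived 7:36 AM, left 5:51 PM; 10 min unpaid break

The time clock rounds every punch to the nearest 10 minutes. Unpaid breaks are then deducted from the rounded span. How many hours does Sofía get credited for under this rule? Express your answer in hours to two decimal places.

Today: in 7:36 AM→7:40 AM, out 5:51 PM→5:50 PM; 10 h 10 min − 10 min = 10 h 0 min

10.00 hours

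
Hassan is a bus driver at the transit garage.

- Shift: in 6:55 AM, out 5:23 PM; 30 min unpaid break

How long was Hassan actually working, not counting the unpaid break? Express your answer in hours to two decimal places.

Shift: 6:55 AM–5:23 PM = 10 h 28 min; less 30 min break → 9 h 58 min

9.97 hours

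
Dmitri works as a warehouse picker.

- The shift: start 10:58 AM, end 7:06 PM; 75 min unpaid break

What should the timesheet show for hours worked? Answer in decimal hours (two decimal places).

The shift: 10:58 AM–7:06 PM = 8 h 8 min; less 75 min break → 6 h 53 min

6.88 hours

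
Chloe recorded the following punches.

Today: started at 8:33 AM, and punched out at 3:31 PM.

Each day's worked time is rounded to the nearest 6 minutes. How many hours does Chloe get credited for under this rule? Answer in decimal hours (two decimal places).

Today: 8:33 AM–3:31 PM = 6 h 58 min → rounds to 7 h 0 min

7.00 hours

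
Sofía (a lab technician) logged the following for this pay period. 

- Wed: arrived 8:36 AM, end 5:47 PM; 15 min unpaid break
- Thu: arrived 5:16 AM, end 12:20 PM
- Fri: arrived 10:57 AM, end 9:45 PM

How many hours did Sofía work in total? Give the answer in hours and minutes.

26 h 48 min

Wed: 8:36 AM–5:47 PM = 9 h 11 min; less 15 min break → 8 h 56 min
Thu: 5:16 AM–12:20 PM = 7 h 4 min
Fri: 10:57 AM–9:45 PM = 10 h 48 min
Total: 8 h 56 min + 7 h 4 min + 10 h 48 min = 26 h 48 min.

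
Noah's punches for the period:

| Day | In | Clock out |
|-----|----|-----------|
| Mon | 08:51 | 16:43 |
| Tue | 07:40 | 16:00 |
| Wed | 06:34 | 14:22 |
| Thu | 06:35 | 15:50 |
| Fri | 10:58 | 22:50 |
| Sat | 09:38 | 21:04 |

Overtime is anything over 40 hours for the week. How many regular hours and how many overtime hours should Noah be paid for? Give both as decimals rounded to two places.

Regular 40.00 hours, overtime 16.55 hours

Mon: 08:51–16:43 = 7 h 52 min
Tue: 07:40–16:00 = 8 h 20 min
Wed: 06:34–14:22 = 7 h 48 min
Thu: 06:35–15:50 = 9 h 15 min
Fri: 10:58–22:50 = 11 h 52 min
Sat: 09:38–21:04 = 11 h 26 min
Total worked: 56 h 33 min = 56.55 h.
Threshold 40 h → overtime 16 h 33 min, regular 40 h 0 min.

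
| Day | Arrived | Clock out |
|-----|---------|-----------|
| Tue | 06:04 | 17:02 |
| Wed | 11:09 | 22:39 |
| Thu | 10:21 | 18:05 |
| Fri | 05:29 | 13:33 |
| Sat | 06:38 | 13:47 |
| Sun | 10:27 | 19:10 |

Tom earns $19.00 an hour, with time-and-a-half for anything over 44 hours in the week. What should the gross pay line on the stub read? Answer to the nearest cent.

$1124.80

Tue: 06:04–17:02 = 10 h 58 min
Wed: 11:09–22:39 = 11 h 30 min
Thu: 10:21–18:05 = 7 h 44 min
Fri: 05:29–13:33 = 8 h 4 min
Sat: 06:38–13:47 = 7 h 9 min
Sun: 10:27–19:10 = 8 h 43 min
Total worked: 54 h 8 min = 3248 min.
Regular 44 h 0 min = 2640 min at $19.00/h; overtime 10 h 8 min = 608 min at $28.50/h.
Pay = (2640 × $19.00 + 608 × $28.50) ÷ 60 = $1124.80.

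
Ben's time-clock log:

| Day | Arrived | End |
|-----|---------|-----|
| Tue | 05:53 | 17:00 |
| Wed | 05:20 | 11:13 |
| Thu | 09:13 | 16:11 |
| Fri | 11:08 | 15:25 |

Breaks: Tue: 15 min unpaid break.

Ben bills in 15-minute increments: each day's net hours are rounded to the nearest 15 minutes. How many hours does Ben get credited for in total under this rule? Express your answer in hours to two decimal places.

Tue: 05:53–17:00 = 11 h 7 min − 15 min = 10 h 52 min → rounds to 10 h 45 min
Wed: 05:20–11:13 = 5 h 53 min → rounds to 6 h 0 min
Thu: 09:13–16:11 = 6 h 58 min → rounds to 7 h 0 min
Fri: 11:08–15:25 = 4 h 17 min → rounds to 4 h 15 min
Total credited: 28 h 0 min.

28.00 hours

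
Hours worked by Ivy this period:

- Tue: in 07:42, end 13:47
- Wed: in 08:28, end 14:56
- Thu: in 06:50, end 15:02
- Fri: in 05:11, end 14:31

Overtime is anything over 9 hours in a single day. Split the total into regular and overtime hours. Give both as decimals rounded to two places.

Tue: 07:42–13:47 = 6 h 5 min
Wed: 08:28–14:56 = 6 h 28 min
Thu: 06:50–15:02 = 8 h 12 min
Fri: 05:11–14:31 = 9 h 20 min
Tue reg 6 h 5 min / OT 0 h 0 min; Wed reg 6 h 28 min / OT 0 h 0 min; Thu reg 8 h 12 min / OT 0 h 0 min; Fri reg 9 h 0 min / OT 0 h 20 min.
Totals: regular 29 h 45 min, overtime 0 h 20 min.

Regular 29.75 hours, overtime 0.33 hours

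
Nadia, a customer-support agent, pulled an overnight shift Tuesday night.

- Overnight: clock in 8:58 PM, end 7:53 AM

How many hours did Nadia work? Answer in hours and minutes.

10 h 55 min

Overnight: 8:58 PM → midnight = 3 h 2 min; midnight → 7:53 AM = 7 h 53 min; span 10 h 55 min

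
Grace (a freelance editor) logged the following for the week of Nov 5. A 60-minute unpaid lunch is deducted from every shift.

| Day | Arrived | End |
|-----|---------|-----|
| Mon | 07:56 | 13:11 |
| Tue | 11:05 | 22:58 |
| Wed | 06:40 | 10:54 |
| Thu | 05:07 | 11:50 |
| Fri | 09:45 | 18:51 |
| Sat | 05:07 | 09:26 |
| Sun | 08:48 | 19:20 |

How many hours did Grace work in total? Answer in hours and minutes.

45 h 2 min

Mon: 07:56–13:11 = 5 h 15 min; less 60 min break → 4 h 15 min
Tue: 11:05–22:58 = 11 h 53 min; less 60 min break → 10 h 53 min
Wed: 06:40–10:54 = 4 h 14 min; less 60 min break → 3 h 14 min
Thu: 05:07–11:50 = 6 h 43 min; less 60 min break → 5 h 43 min
Fri: 09:45–18:51 = 9 h 6 min; less 60 min break → 8 h 6 min
Sat: 05:07–09:26 = 4 h 19 min; less 60 min break → 3 h 19 min
Sun: 08:48–19:20 = 10 h 32 min; less 60 min break → 9 h 32 min
Total: 4 h 15 min + 10 h 53 min + 3 h 14 min + 5 h 43 min + 8 h 6 min + 3 h 19 min + 9 h 32 min = 45 h 2 min.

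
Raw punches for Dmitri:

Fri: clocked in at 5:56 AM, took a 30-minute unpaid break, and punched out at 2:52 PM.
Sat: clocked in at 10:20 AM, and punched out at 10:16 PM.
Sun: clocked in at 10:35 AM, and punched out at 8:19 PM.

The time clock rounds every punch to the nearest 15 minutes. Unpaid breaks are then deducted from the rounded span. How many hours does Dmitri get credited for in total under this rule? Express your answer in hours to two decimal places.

30.00 hours

Fri: in 5:56 AM→6:00 AM, out 2:52 PM→2:45 PM; 8 h 45 min − 30 min = 8 h 15 min
Sat: in 10:20 AM→10:15 AM, out 10:16 PM→10:15 PM; 12 h 0 min
Sun: in 10:35 AM→10:30 AM, out 8:19 PM→8:15 PM; 9 h 45 min
Total credited: 30 h 0 min.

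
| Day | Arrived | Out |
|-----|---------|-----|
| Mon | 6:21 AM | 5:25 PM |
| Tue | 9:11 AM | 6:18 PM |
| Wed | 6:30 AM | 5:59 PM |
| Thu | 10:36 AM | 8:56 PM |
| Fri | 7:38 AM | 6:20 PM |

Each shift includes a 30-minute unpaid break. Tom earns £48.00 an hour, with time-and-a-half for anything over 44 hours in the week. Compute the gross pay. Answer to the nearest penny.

£2558.40

Mon: 6:21 AM–5:25 PM = 11 h 4 min; less 30 min break → 10 h 34 min
Tue: 9:11 AM–6:18 PM = 9 h 7 min; less 30 min break → 8 h 37 min
Wed: 6:30 AM–5:59 PM = 11 h 29 min; less 30 min break → 10 h 59 min
Thu: 10:36 AM–8:56 PM = 10 h 20 min; less 30 min break → 9 h 50 min
Fri: 7:38 AM–6:20 PM = 10 h 42 min; less 30 min break → 10 h 12 min
Total worked: 50 h 12 min = 3012 min.
Regular 44 h 0 min = 2640 min at £48.00/h; overtime 6 h 12 min = 372 min at £72.00/h.
Pay = (2640 × £48.00 + 372 × £72.00) ÷ 60 = £2558.40.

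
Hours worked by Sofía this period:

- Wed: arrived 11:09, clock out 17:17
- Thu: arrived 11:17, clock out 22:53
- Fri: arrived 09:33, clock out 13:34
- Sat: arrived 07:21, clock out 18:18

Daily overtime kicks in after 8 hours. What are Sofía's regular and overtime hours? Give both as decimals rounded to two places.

Regular 26.15 hours, overtime 6.55 hours

Wed: 11:09–17:17 = 6 h 8 min
Thu: 11:17–22:53 = 11 h 36 min
Fri: 09:33–13:34 = 4 h 1 min
Sat: 07:21–18:18 = 10 h 57 min
Wed reg 6 h 8 min / OT 0 h 0 min; Thu reg 8 h 0 min / OT 3 h 36 min; Fri reg 4 h 1 min / OT 0 h 0 min; Sat reg 8 h 0 min / OT 2 h 57 min.
Totals: regular 26 h 9 min, overtime 6 h 33 min.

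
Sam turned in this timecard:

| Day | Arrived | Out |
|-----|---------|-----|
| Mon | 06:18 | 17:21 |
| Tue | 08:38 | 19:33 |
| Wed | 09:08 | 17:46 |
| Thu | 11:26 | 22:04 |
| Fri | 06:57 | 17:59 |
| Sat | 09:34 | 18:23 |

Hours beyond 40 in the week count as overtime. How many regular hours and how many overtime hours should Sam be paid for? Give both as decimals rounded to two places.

Regular 40.00 hours, overtime 21.08 hours

Mon: 06:18–17:21 = 11 h 3 min
Tue: 08:38–19:33 = 10 h 55 min
Wed: 09:08–17:46 = 8 h 38 min
Thu: 11:26–22:04 = 10 h 38 min
Fri: 06:57–17:59 = 11 h 2 min
Sat: 09:34–18:23 = 8 h 49 min
Total worked: 61 h 5 min = 61.08 h.
Threshold 40 h → overtime 21 h 5 min, regular 40 h 0 min.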